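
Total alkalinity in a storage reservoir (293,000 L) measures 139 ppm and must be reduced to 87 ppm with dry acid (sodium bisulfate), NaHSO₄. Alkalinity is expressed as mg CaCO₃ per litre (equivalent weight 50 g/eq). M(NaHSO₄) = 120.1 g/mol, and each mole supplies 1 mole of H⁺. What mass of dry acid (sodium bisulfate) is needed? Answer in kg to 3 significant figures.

36.6 kg

Alkalinity to neutralize: (139 − 87) = 52 mg/L as CaCO₃ × 293,000 L = 15,240 g as CaCO₃.
Equivalents of H⁺ required: 15,240 ÷ 50 g/eq = 304.7 eq = 304.7 mol NaHSO₄.
Mass of NaHSO₄: 304.7 × 120.1 = 36,600 g.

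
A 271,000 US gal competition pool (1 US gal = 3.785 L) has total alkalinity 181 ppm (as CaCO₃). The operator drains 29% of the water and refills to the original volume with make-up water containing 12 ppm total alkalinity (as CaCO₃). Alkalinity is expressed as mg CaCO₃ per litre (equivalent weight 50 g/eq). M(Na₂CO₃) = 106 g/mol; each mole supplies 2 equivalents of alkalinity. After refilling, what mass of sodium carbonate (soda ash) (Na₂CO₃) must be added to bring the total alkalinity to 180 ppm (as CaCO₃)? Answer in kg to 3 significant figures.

Volume: 271,000 US gal × 3.785 L/gal = 1,025,735 L.
After draining 29% and refilling: 181 × 0.71 + 12 × 0.29 = 131.99 ppm.
Deficit to target: 180 − 131.99 = 48.01 mg/L.
As CaCO₃: 48.01 mg/L × 1,025,735 L = 49,250 g; ÷ 50 g/eq ÷ 2 = 492.5 mol Na₂CO₃.
Mass: 492.5 × 106 = 52,200 g.

52.2 kg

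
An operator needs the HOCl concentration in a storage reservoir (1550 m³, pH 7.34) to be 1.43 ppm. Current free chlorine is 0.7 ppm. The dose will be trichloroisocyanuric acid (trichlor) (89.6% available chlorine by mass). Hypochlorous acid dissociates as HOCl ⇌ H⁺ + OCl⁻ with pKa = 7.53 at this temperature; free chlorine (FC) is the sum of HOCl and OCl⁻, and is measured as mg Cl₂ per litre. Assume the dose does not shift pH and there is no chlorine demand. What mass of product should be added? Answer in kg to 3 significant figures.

Volume: 1550 m³ = 1,550,000 L.
[OCl⁻]/[HOCl] = 10^(pH − pKa) = 10^(7.34 − 7.53) = 0.6457; fraction as HOCl = 1/(1 + 0.6457) = 0.6077.
Free chlorine required for 1.43 ppm HOCl: 1.43 / 0.6077 = 2.353 ppm.
FC to add: 2.353 − 0.7 = 1.653 mg/L as Cl₂.
Cl₂ equivalent: 1.653 mg/L × 1,550,000 L = 2563 g.
Product at 89.6% available Cl: 2563 / 0.896 = 2860 g.

2.86 kg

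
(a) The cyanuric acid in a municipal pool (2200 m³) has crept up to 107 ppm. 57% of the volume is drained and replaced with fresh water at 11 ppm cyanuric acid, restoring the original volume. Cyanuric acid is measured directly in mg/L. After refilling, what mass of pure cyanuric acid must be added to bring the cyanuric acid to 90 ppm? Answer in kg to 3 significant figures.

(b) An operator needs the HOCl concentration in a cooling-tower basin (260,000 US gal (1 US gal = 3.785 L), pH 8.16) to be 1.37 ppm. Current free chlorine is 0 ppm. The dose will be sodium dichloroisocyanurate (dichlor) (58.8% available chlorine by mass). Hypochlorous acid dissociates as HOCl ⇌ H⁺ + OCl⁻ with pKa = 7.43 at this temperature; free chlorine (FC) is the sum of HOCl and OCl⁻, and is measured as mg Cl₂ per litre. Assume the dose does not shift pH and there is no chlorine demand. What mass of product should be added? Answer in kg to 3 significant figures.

(a) 83.0 kg; (b) 14.6 kg

(a) Volume: 2200 m³ = 2,200,000 L.
(a) After draining 57% and refilling: 107 × 0.43 + 11 × 0.57 = 52.28 ppm.
(a) Deficit to target: 90 − 52.28 = 37.72 mg/L.
(a) Mass: 37.72 mg/L × 2,200,000 L = 82,980 g cyanuric acid.

(b) Volume: 260,000 US gal × 3.785 L/gal = 984,100 L.
(b) [OCl⁻]/[HOCl] = 10^(pH − pKa) = 10^(8.16 − 7.43) = 5.37; fraction as HOCl = 1/(1 + 5.37) = 0.157.
(b) Free chlorine required for 1.37 ppm HOCl: 1.37 / 0.157 = 8.727 ppm.
(b) FC to add: 8.727 − 0 = 8.727 mg/L as Cl₂.
(b) Cl₂ equivalent: 8.727 mg/L × 984,100 L = 8589 g.
(b) Product at 58.8% available Cl: 8589 / 0.588 = 14,610 g.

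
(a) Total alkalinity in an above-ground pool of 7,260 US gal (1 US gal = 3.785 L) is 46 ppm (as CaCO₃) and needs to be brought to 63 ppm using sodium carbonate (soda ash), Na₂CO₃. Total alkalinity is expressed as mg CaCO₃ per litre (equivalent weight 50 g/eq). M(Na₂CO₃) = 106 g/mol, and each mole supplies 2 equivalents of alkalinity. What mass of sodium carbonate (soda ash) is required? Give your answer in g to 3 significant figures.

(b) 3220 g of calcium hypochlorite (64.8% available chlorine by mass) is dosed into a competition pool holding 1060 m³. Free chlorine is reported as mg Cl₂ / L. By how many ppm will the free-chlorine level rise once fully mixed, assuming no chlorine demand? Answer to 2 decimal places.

(a) 495 g; (b) 1.97 ppm

(a) Volume: 7,260 US gal × 3.785 L/gal = 27,479 L.
(a) Alkalinity to add: (63 − 46) = 17 mg/L as CaCO₃ × 27,479 L = 467.1 g as CaCO₃.
(a) Equivalents: 467.1 g ÷ 50 g/eq = 9.343 eq.
(a) Each mole of Na₂CO₃ supplies 2 eq, so 9.343 / 2 = 4.671 mol.
(a) Mass: 4.671 mol × 106 g/mol = 495.2 g.

(b) Volume: 1060 m³ = 1,060,000 L.
(b) Available chlorine delivered: 3220 g × 0.648 = 2087 g as Cl₂.
(b) Concentration rise: 2087 g / 1,060,000 L = 1.968 mg/L = 1.97 ppm.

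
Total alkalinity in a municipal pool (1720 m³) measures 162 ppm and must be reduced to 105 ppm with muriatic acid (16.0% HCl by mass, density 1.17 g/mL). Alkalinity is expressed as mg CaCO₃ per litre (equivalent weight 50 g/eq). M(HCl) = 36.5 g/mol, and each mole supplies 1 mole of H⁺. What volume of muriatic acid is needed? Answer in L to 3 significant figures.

382 L

Volume: 1720 m³ = 1,720,000 L.
Alkalinity to neutralize: (162 − 105) = 57 mg/L as CaCO₃ × 1,720,000 L = 98,040 g as CaCO₃.
Equivalents of H⁺ required: 98,040 ÷ 50 g/eq = 1961 eq = 1961 mol HCl.
Mass of HCl: 1961 × 36.5 = 71,570 g.
Mass of 16.0% solution: 71,570 / 0.16 = 447,300 g.
Volume: 447,300 g ÷ 1.17 g/mL = 382,300 mL.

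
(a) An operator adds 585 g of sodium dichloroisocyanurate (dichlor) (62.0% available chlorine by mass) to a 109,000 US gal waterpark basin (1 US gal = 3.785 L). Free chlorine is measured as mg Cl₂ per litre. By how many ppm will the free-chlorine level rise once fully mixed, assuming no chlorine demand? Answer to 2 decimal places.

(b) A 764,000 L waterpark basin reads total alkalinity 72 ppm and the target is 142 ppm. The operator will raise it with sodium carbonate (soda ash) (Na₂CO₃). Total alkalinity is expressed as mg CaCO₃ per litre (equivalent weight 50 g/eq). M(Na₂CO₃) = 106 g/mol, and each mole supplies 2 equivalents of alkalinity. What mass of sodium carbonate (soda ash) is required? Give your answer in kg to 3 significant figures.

(a) Volume: 109,000 US gal × 3.785 L/gal = 412,565 L.
(a) Available chlorine delivered: 585 g × 0.62 = 362.7 g as Cl₂.
(a) Concentration rise: 362.7 g / 412,565 L = 0.8791 mg/L = 0.88 ppm.

(b) Alkalinity to add: (142 − 72) = 70 mg/L as CaCO₃ × 764,000 L = 53,480 g as CaCO₃.
(b) Equivalents: 53,480 g ÷ 50 g/eq = 1070 eq.
(b) Each mole of Na₂CO₃ supplies 2 eq, so 1070 / 2 = 534.8 mol.
(b) Mass: 534.8 mol × 106 g/mol = 56,690 g.

(a) 0.88 ppm; (b) 56.7 kg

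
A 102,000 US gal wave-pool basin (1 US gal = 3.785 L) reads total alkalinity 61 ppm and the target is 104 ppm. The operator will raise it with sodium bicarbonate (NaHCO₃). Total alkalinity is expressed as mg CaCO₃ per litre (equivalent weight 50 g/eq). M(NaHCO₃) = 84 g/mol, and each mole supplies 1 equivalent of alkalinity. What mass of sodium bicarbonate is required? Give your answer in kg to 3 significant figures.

Volume: 102,000 US gal × 3.785 L/gal = 386,070 L.
Alkalinity to add: (104 − 61) = 43 mg/L as CaCO₃ × 386,070 L = 16,600 g as CaCO₃.
Equivalents: 16,600 g ÷ 50 g/eq = 332 eq.
NaHCO₃ supplies 1 eq per mole → 332 mol.
Mass: 332 mol × 84 g/mol = 27,890 g.

27.9 kg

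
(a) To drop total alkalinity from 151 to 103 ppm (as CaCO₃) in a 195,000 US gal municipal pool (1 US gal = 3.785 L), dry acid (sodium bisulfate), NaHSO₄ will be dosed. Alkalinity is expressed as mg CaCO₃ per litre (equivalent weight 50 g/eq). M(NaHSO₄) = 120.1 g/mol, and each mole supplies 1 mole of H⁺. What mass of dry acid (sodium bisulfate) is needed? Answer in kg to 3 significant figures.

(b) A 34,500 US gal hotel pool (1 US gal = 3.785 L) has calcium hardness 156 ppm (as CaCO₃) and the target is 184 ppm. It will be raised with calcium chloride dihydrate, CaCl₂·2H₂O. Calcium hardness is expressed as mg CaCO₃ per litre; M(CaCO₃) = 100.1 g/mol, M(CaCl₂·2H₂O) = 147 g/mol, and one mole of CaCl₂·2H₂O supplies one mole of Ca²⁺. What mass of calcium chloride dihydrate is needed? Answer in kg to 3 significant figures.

(a) 85.1 kg; (b) 5.37 kg

(a) Volume: 195,000 US gal × 3.785 L/gal = 738,075 L.
(a) Alkalinity to neutralize: (151 − 103) = 48 mg/L as CaCO₃ × 738,075 L = 35,430 g as CaCO₃.
(a) Equivalents of H⁺ required: 35,430 ÷ 50 g/eq = 708.6 eq = 708.6 mol NaHSO₄.
(a) Mass of NaHSO₄: 708.6 × 120.1 = 85,100 g.

(b) Volume: 34,500 US gal × 3.785 L/gal = 130,582 L.
(b) Hardness to add: (184 − 156) = 28 mg/L as CaCO₃ × 130,582 L = 3656 g as CaCO₃.
(b) Moles of Ca²⁺ (1 mol Ca²⁺ ≡ 1 mol CaCO₃): 3656 / 100.1 g/mol = 36.53 mol.
(b) Mass of CaCl₂·2H₂O: 36.53 × 147 = 5369 g.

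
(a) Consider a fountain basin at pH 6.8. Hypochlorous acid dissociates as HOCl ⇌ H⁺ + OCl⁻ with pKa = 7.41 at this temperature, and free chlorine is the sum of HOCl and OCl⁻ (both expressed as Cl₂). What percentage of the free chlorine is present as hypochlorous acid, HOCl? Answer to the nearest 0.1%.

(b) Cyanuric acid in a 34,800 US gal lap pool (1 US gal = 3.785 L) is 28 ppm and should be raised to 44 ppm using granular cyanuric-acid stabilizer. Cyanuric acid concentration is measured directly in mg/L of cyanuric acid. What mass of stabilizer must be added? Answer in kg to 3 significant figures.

(a) [OCl⁻]/[HOCl] = 10^(pH − pKa) = 10^(6.8 − 7.41) = 10^-0.61 = 0.2455.
(a) Fraction as HOCl = 1 / (1 + 0.2455) = 0.8029.

(b) Volume: 34,800 US gal × 3.785 L/gal = 131,718 L.
(b) CYA to add: (44 − 28) = 16 mg/L × 131,718 L = 2107 g cyanuric acid.

(a) 80.3%; (b) 2.11 kg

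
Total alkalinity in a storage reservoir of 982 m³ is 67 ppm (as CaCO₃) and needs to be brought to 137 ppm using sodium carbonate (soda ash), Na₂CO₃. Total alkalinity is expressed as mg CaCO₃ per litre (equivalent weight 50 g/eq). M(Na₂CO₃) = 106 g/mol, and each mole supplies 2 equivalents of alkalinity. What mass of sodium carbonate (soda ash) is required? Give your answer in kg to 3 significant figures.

72.9 kg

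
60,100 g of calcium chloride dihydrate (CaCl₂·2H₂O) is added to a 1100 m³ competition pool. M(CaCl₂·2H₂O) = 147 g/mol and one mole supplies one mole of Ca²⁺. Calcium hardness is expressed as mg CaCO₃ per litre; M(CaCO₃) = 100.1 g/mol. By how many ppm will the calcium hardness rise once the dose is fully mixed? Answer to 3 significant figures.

Volume: 1100 m³ = 1,100,000 L.
Moles of Ca²⁺: 60,100 g ÷ 147 g/mol = 408.8 mol.
As CaCO₃: 408.8 mol × 100.1 g/mol = 40,930 g.
Rise: 40,930 g / 1,100,000 L × 1000 = 37.2 mg/L.

37.2 ppm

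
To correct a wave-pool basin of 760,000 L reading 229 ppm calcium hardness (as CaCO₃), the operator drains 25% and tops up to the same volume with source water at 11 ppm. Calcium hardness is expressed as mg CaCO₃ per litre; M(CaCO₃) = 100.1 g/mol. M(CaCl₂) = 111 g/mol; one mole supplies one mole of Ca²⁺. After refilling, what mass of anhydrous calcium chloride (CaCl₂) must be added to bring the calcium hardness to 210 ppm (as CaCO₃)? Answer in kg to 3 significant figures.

29.9 kg

After draining 25% and refilling: 229 × 0.75 + 11 × 0.25 = 174.5 ppm.
Deficit to target: 210 − 174.5 = 35.5 mg/L.
As CaCO₃: 35.5 mg/L × 760,000 L = 26,980 g; ÷ 100.1 = 269.5 mol Ca²⁺.
Mass: 269.5 × 111 = 29,920 g.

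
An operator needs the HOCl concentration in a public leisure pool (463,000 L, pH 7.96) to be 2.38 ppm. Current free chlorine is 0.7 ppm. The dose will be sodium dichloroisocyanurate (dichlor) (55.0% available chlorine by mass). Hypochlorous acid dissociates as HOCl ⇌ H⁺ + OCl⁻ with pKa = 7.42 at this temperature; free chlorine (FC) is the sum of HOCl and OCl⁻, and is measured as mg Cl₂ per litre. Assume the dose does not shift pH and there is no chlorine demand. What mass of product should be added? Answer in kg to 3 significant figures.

8.36 kg

[OCl⁻]/[HOCl] = 10^(pH − pKa) = 10^(7.96 − 7.42) = 3.467; fraction as HOCl = 1/(1 + 3.467) = 0.2238.
Free chlorine required for 2.38 ppm HOCl: 2.38 / 0.2238 = 10.63 ppm.
FC to add: 10.63 − 0.7 = 9.932 mg/L as Cl₂.
Cl₂ equivalent: 9.932 mg/L × 463,000 L = 4599 g.
Product at 55.0% available Cl: 4599 / 0.55 = 8361 g.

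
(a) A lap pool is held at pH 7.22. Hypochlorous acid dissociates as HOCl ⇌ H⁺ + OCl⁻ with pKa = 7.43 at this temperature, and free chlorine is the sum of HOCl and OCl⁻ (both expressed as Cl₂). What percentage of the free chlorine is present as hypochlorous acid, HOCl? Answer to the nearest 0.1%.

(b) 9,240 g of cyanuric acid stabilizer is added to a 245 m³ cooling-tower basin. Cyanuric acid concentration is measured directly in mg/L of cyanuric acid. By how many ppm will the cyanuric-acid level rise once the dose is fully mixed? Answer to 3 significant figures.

(a) [OCl⁻]/[HOCl] = 10^(pH − pKa) = 10^(7.22 − 7.43) = 10^-0.21 = 0.6166.
(a) Fraction as HOCl = 1 / (1 + 0.6166) = 0.6186.

(b) Volume: 245 m³ = 245,000 L.
(b) Rise: 9,240 g / 245,000 L × 1000 = 37.71 mg/L.

(a) 61.9%; (b) 37.7 ppm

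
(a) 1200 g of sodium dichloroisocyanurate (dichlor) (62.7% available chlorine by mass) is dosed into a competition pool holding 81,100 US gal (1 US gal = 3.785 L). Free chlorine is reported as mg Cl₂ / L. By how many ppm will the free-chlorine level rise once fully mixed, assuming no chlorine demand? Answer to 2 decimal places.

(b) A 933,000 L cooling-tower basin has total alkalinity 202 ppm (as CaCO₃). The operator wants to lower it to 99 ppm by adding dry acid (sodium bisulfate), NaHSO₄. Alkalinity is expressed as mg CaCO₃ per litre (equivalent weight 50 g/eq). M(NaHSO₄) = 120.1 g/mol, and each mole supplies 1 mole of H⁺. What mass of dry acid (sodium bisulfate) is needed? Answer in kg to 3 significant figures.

(a) 2.45 ppm; (b) 231 kg

(a) Volume: 81,100 US gal × 3.785 L/gal = 306,964 L.
(a) Available chlorine delivered: 1200 g × 0.627 = 752.4 g as Cl₂.
(a) Concentration rise: 752.4 g / 306,964 L = 2.451 mg/L = 2.45 ppm.

(b) Alkalinity to neutralize: (202 − 99) = 103 mg/L as CaCO₃ × 933,000 L = 96,100 g as CaCO₃.
(b) Equivalents of H⁺ required: 96,100 ÷ 50 g/eq = 1922 eq = 1922 mol NaHSO₄.
(b) Mass of NaHSO₄: 1922 × 120.1 = 230,800 g.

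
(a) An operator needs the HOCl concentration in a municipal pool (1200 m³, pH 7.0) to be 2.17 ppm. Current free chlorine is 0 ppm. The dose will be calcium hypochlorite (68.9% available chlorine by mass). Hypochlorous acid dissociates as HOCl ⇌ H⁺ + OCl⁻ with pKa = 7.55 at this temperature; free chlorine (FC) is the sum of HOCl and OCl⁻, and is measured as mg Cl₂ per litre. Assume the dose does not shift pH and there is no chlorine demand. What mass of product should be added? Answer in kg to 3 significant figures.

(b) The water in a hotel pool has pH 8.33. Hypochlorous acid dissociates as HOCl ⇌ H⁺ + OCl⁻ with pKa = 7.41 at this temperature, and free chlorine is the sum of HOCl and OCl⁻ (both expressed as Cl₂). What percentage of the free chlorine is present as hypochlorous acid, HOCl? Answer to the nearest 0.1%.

(a) Volume: 1200 m³ = 1,200,000 L.
(a) [OCl⁻]/[HOCl] = 10^(pH − pKa) = 10^(7.0 − 7.55) = 0.2818; fraction as HOCl = 1/(1 + 0.2818) = 0.7801.
(a) Free chlorine required for 2.17 ppm HOCl: 2.17 / 0.7801 = 2.782 ppm.
(a) FC to add: 2.782 − 0 = 2.782 mg/L as Cl₂.
(a) Cl₂ equivalent: 2.782 mg/L × 1,200,000 L = 3338 g.
(a) Product at 68.9% available Cl: 3338 / 0.689 = 4845 g.

(b) [OCl⁻]/[HOCl] = 10^(pH − pKa) = 10^(8.33 − 7.41) = 10^0.92 = 8.318.
(b) Fraction as HOCl = 1 / (1 + 8.318) = 0.1073.

(a) 4.84 kg; (b) 10.7%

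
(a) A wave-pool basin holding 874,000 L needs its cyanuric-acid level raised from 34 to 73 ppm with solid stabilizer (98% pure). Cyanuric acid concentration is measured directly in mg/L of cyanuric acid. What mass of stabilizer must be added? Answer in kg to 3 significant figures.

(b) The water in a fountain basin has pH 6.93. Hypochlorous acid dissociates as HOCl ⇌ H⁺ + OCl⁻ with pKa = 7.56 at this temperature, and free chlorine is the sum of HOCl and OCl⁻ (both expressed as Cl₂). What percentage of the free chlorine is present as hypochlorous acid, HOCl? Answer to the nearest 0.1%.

(a) CYA to add: (73 − 34) = 39 mg/L × 874,000 L = 34,090 g cyanuric acid.
(a) At 98% purity: 34,090 / 0.98 = 34,780 g product.

(b) [OCl⁻]/[HOCl] = 10^(pH − pKa) = 10^(6.93 − 7.56) = 10^-0.63 = 0.2344.
(b) Fraction as HOCl = 1 / (1 + 0.2344) = 0.8101.

(a) 34.8 kg; (b) 81.0%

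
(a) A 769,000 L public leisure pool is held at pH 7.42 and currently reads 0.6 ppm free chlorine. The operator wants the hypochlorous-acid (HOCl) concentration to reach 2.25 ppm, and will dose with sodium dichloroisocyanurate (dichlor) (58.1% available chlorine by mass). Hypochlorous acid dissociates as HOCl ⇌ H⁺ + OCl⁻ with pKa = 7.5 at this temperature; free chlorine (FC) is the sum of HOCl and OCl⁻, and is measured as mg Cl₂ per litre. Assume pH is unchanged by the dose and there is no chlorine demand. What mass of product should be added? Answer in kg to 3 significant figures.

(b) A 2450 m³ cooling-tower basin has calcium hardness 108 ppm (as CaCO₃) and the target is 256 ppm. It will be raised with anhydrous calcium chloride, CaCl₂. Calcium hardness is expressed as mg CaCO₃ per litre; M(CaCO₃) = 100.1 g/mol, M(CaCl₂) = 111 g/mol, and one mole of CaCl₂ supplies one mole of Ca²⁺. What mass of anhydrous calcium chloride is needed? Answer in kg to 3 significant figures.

(a) [OCl⁻]/[HOCl] = 10^(pH − pKa) = 10^(7.42 − 7.5) = 0.8318; fraction as HOCl = 1/(1 + 0.8318) = 0.5459.
(a) Free chlorine required for 2.25 ppm HOCl: 2.25 / 0.5459 = 4.121 ppm.
(a) FC to add: 4.121 − 0.6 = 3.521 mg/L as Cl₂.
(a) Cl₂ equivalent: 3.521 mg/L × 769,000 L = 2708 g.
(a) Product at 58.1% available Cl: 2708 / 0.581 = 4661 g.

(b) Volume: 2450 m³ = 2,450,000 L.
(b) Hardness to add: (256 − 108) = 148 mg/L as CaCO₃ × 2,450,000 L = 362,600 g as CaCO₃.
(b) Moles of Ca²⁺ (1 mol Ca²⁺ ≡ 1 mol CaCO₃): 362,600 / 100.1 g/mol = 3622 mol.
(b) Mass of CaCl₂: 3622 × 111 = 402,100 g.

(a) 4.66 kg; (b) 402 kg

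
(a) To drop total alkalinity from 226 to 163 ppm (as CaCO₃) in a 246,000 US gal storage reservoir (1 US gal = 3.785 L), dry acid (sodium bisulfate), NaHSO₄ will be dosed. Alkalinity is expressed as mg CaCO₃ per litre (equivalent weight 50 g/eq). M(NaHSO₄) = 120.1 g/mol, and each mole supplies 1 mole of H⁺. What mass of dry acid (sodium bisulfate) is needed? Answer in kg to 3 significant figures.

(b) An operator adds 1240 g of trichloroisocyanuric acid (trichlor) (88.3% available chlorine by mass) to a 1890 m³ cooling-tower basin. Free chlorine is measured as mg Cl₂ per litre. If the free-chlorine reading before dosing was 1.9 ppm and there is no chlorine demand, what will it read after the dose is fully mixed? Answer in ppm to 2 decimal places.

(a) Volume: 246,000 US gal × 3.785 L/gal = 931,110 L.
(a) Alkalinity to neutralize: (226 − 163) = 63 mg/L as CaCO₃ × 931,110 L = 58,660 g as CaCO₃.
(a) Equivalents of H⁺ required: 58,660 ÷ 50 g/eq = 1173 eq = 1173 mol NaHSO₄.
(a) Mass of NaHSO₄: 1173 × 120.1 = 140,900 g.

(b) Volume: 1890 m³ = 1,890,000 L.
(b) Available chlorine delivered: 1240 g × 0.883 = 1095 g as Cl₂.
(b) Concentration rise: 1095 g / 1,890,000 L = 0.5793 mg/L = 0.58 ppm.
(b) Final FC: 1.9 + 0.58 = 2.48 ppm.

(a) 141 kg; (b) 2.48 ppm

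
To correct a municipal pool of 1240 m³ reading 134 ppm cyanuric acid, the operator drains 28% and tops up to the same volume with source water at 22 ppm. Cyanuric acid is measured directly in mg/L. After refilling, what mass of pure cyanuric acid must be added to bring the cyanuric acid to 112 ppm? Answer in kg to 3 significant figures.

Volume: 1240 m³ = 1,240,000 L.
After draining 28% and refilling: 134 × 0.72 + 22 × 0.28 = 102.64 ppm.
Deficit to target: 112 − 102.64 = 9.36 mg/L.
Mass: 9.36 mg/L × 1,240,000 L = 11,610 g cyanuric acid.

11.6 kg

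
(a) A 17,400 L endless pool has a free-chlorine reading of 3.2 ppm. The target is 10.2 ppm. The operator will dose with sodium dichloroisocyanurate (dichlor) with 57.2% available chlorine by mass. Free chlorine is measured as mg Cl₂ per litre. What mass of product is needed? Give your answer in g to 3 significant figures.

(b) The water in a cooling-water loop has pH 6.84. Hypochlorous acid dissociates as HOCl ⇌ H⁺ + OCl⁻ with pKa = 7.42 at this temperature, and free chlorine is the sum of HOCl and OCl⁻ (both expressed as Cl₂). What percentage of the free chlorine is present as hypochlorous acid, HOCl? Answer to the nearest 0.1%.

(a) Chlorine deficit: 10.2 − 3.2 = 7 ppm = 7 mg/L as Cl₂.
(a) Cl₂ equivalent needed: 7 mg/L × 17,400 L = 121,800 mg = 121.8 g.
(a) Product at 57.2% available chlorine: 121.8 / 0.572 = 212.9 g.

(b) [OCl⁻]/[HOCl] = 10^(pH − pKa) = 10^(6.84 − 7.42) = 10^-0.58 = 0.263.
(b) Fraction as HOCl = 1 / (1 + 0.263) = 0.7917.

(a) 213 g; (b) 79.2%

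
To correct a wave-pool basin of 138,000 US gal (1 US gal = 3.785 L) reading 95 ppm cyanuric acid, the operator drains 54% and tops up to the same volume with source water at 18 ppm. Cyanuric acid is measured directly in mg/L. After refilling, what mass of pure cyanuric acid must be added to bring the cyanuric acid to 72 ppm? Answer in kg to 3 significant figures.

Volume: 138,000 US gal × 3.785 L/gal = 522,330 L.
After draining 54% and refilling: 95 × 0.46 + 18 × 0.54 = 53.42 ppm.
Deficit to target: 72 − 53.42 = 18.58 mg/L.
Mass: 18.58 mg/L × 522,330 L = 9705 g cyanuric acid.

9.70 kg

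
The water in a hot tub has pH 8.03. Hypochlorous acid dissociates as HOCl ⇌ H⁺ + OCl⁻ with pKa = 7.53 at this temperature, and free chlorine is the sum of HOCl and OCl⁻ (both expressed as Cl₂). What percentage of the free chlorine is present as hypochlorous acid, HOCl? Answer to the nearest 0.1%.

[OCl⁻]/[HOCl] = 10^(pH − pKa) = 10^(8.03 − 7.53) = 10^0.50 = 3.162.
Fraction as HOCl = 1 / (1 + 3.162) = 0.2403.

24.0%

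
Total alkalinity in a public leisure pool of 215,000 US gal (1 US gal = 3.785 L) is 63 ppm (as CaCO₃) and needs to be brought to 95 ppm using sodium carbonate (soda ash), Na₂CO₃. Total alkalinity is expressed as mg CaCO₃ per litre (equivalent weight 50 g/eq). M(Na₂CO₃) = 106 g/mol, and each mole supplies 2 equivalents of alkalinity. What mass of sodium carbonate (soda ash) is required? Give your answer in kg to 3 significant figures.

Volume: 215,000 US gal × 3.785 L/gal = 813,775 L.
Alkalinity to add: (95 − 63) = 32 mg/L as CaCO₃ × 813,775 L = 26,040 g as CaCO₃.
Equivalents: 26,040 g ÷ 50 g/eq = 520.8 eq.
Each mole of Na₂CO₃ supplies 2 eq, so 520.8 / 2 = 260.4 mol.
Mass: 260.4 mol × 106 g/mol = 27,600 g.

27.6 kg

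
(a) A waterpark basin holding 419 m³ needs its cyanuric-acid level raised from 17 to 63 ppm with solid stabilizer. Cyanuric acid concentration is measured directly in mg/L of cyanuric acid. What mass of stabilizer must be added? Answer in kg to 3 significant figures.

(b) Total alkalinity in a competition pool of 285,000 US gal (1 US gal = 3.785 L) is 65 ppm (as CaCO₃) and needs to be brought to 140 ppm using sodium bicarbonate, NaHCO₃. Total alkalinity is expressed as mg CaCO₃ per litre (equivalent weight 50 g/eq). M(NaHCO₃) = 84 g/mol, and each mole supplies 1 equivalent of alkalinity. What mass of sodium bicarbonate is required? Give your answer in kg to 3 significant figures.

(a) 19.3 kg; (b) 136 kg

(a) Volume: 419 m³ = 419,000 L.
(a) CYA to add: (63 − 17) = 46 mg/L × 419,000 L = 19,270 g cyanuric acid.

(b) Volume: 285,000 US gal × 3.785 L/gal = 1,078,725 L.
(b) Alkalinity to add: (140 − 65) = 75 mg/L as CaCO₃ × 1,078,725 L = 80,900 g as CaCO₃.
(b) Equivalents: 80,900 g ÷ 50 g/eq = 1618 eq.
(b) NaHCO₃ supplies 1 eq per mole → 1618 mol.
(b) Mass: 1618 mol × 84 g/mol = 135,900 g.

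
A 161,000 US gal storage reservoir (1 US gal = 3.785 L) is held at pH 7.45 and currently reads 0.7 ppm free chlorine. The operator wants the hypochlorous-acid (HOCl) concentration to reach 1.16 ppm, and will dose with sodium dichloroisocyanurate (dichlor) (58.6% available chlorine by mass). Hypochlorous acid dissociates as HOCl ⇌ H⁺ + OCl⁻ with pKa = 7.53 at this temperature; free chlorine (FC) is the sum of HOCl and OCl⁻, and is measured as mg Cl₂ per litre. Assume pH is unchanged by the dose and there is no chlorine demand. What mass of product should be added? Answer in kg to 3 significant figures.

1.48 kg

Volume: 161,000 US gal × 3.785 L/gal = 609,385 L.
[OCl⁻]/[HOCl] = 10^(pH − pKa) = 10^(7.45 − 7.53) = 0.8318; fraction as HOCl = 1/(1 + 0.8318) = 0.5459.
Free chlorine required for 1.16 ppm HOCl: 1.16 / 0.5459 = 2.125 ppm.
FC to add: 2.125 − 0.7 = 1.425 mg/L as Cl₂.
Cl₂ equivalent: 1.425 mg/L × 609,385 L = 868.3 g.
Product at 58.6% available Cl: 868.3 / 0.586 = 1482 g.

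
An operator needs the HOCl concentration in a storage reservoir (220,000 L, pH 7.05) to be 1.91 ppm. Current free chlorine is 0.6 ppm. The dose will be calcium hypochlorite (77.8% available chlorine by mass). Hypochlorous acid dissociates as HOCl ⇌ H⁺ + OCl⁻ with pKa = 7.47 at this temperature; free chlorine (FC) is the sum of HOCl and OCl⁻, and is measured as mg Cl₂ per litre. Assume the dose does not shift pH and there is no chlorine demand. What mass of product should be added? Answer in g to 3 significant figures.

[OCl⁻]/[HOCl] = 10^(pH − pKa) = 10^(7.05 − 7.47) = 0.3802; fraction as HOCl = 1/(1 + 0.3802) = 0.7245.
Free chlorine required for 1.91 ppm HOCl: 1.91 / 0.7245 = 2.636 ppm.
FC to add: 2.636 − 0.6 = 2.036 mg/L as Cl₂.
Cl₂ equivalent: 2.036 mg/L × 220,000 L = 448 g.
Product at 77.8% available Cl: 448 / 0.778 = 575.8 g.

576 g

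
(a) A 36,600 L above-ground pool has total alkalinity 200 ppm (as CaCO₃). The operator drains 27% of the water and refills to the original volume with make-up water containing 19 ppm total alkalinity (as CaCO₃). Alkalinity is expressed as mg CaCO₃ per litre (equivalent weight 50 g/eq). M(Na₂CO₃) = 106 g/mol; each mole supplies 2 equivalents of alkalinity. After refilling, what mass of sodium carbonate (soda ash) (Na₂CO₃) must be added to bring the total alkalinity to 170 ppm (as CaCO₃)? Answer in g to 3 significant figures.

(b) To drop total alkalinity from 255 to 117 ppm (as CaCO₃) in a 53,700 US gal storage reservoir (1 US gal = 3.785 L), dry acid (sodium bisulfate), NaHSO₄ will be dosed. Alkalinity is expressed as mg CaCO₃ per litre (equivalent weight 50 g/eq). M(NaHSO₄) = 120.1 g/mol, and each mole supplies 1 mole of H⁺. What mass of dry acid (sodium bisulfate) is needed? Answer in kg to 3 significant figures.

(a) 732 g; (b) 67.4 kg

(a) After draining 27% and refilling: 200 × 0.73 + 19 × 0.27 = 151.13 ppm.
(a) Deficit to target: 170 − 151.13 = 18.87 mg/L.
(a) As CaCO₃: 18.87 mg/L × 36,600 L = 690.6 g; ÷ 50 g/eq ÷ 2 = 6.906 mol Na₂CO₃.
(a) Mass: 6.906 × 106 = 732.1 g.

(b) Volume: 53,700 US gal × 3.785 L/gal = 203,254 L.
(b) Alkalinity to neutralize: (255 − 117) = 138 mg/L as CaCO₃ × 203,254 L = 28,050 g as CaCO₃.
(b) Equivalents of H⁺ required: 28,050 ÷ 50 g/eq = 561 eq = 561 mol NaHSO₄.
(b) Mass of NaHSO₄: 561 × 120.1 = 67,370 g.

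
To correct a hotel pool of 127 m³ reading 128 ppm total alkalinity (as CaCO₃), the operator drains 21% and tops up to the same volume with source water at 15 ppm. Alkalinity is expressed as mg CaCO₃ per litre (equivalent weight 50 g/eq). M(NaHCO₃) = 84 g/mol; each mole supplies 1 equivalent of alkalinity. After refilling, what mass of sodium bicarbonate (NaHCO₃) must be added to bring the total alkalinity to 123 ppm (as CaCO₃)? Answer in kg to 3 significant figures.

Volume: 127 m³ = 127,000 L.
After draining 21% and refilling: 128 × 0.79 + 15 × 0.21 = 104.27 ppm.
Deficit to target: 123 − 104.27 = 18.73 mg/L.
As CaCO₃: 18.73 mg/L × 127,000 L = 2379 g; ÷ 50 g/eq ÷ 1 = 47.57 mol NaHCO₃.
Mass: 47.57 × 84 = 3996 g.

4.00 kg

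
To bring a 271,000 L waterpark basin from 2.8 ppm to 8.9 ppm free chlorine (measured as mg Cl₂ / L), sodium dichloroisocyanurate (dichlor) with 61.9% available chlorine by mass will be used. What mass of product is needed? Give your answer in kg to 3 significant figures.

Chlorine deficit: 8.9 − 2.8 = 6.1 ppm = 6.1 mg/L as Cl₂.
Cl₂ equivalent needed: 6.1 mg/L × 271,000 L = 1,653,000 mg = 1653 g.
Product at 61.9% available chlorine: 1653 / 0.619 = 2671 g.

2.67 kg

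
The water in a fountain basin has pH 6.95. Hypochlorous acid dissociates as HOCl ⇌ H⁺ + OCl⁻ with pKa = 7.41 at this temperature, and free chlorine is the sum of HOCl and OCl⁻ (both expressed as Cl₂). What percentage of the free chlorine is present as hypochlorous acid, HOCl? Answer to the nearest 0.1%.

74.3%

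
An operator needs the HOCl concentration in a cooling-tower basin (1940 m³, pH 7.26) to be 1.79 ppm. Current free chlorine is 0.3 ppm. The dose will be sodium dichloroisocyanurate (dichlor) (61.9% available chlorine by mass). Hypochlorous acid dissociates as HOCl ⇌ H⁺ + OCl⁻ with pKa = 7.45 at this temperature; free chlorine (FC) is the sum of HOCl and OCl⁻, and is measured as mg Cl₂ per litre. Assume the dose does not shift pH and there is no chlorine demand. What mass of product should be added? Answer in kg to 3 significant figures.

8.29 kg

Volume: 1940 m³ = 1,940,000 L.
[OCl⁻]/[HOCl] = 10^(pH − pKa) = 10^(7.26 − 7.45) = 0.6457; fraction as HOCl = 1/(1 + 0.6457) = 0.6077.
Free chlorine required for 1.79 ppm HOCl: 1.79 / 0.6077 = 2.946 ppm.
FC to add: 2.946 − 0.3 = 2.646 mg/L as Cl₂.
Cl₂ equivalent: 2.646 mg/L × 1,940,000 L = 5133 g.
Product at 61.9% available Cl: 5133 / 0.619 = 8292 g.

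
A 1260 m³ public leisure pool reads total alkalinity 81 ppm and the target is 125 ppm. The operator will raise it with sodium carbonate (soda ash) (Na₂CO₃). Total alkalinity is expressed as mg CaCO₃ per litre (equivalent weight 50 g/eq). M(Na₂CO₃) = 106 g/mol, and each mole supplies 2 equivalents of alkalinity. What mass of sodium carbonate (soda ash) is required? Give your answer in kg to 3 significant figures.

58.8 kg

Volume: 1260 m³ = 1,260,000 L.
Alkalinity to add: (125 − 81) = 44 mg/L as CaCO₃ × 1,260,000 L = 55,440 g as CaCO₃.
Equivalents: 55,440 g ÷ 50 g/eq = 1109 eq.
Each mole of Na₂CO₃ supplies 2 eq, so 1109 / 2 = 554.4 mol.
Mass: 554.4 mol × 106 g/mol = 58,770 g.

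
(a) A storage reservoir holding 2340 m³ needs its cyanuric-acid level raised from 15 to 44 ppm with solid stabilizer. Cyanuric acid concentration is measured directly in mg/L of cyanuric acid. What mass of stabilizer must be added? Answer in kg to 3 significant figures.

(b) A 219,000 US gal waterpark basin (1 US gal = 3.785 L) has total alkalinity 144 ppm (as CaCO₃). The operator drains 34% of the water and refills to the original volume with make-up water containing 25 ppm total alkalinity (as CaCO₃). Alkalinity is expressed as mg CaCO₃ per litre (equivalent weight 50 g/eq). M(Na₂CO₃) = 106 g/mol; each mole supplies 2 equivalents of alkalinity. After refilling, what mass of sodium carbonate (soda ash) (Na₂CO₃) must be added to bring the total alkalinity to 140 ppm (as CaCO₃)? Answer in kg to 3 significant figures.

(a) 67.9 kg; (b) 32.0 kg

(a) Volume: 2340 m³ = 2,340,000 L.
(a) CYA to add: (44 − 15) = 29 mg/L × 2,340,000 L = 67,860 g cyanuric acid.

(b) Volume: 219,000 US gal × 3.785 L/gal = 828,915 L.
(b) After draining 34% and refilling: 144 × 0.66 + 25 × 0.34 = 103.54 ppm.
(b) Deficit to target: 140 − 103.54 = 36.46 mg/L.
(b) As CaCO₃: 36.46 mg/L × 828,915 L = 30,220 g; ÷ 50 g/eq ÷ 2 = 302.2 mol Na₂CO₃.
(b) Mass: 302.2 × 106 = 32,040 g.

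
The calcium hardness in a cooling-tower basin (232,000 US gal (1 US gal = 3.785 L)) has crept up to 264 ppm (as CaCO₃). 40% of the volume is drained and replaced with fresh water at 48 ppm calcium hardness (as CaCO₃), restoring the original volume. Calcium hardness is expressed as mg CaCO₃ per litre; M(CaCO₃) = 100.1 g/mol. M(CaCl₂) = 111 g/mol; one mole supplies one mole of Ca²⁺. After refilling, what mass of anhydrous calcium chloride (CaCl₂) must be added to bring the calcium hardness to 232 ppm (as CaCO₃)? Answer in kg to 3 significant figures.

53.0 kg

Volume: 232,000 US gal × 3.785 L/gal = 878,120 L.
After draining 40% and refilling: 264 × 0.60 + 48 × 0.40 = 177.6 ppm.
Deficit to target: 232 − 177.6 = 54.4 mg/L.
As CaCO₃: 54.4 mg/L × 878,120 L = 47,770 g; ÷ 100.1 = 477.2 mol Ca²⁺.
Mass: 477.2 × 111 = 52,970 g.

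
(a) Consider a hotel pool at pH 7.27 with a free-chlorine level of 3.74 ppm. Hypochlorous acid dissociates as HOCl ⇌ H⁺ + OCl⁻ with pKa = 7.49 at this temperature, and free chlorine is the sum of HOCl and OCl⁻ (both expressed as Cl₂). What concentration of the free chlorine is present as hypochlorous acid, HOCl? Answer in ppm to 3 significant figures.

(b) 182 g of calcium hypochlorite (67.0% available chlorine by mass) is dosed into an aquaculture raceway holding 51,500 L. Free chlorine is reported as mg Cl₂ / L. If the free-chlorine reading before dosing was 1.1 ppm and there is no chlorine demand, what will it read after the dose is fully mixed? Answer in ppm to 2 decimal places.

(a) 2.33 ppm; (b) 3.47 ppm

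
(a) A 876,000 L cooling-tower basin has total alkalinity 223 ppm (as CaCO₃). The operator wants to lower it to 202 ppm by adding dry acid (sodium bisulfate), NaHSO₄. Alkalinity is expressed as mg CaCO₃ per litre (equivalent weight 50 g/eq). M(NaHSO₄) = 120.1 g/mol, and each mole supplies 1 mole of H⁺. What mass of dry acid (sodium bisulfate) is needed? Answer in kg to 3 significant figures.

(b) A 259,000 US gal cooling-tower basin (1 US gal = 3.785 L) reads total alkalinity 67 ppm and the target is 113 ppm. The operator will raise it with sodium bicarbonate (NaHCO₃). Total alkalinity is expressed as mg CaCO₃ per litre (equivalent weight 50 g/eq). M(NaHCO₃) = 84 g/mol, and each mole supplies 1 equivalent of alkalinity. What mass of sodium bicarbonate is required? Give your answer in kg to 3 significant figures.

(a) Alkalinity to neutralize: (223 − 202) = 21 mg/L as CaCO₃ × 876,000 L = 18,400 g as CaCO₃.
(a) Equivalents of H⁺ required: 18,400 ÷ 50 g/eq = 367.9 eq = 367.9 mol NaHSO₄.
(a) Mass of NaHSO₄: 367.9 × 120.1 = 44,190 g.

(b) Volume: 259,000 US gal × 3.785 L/gal = 980,315 L.
(b) Alkalinity to add: (113 − 67) = 46 mg/L as CaCO₃ × 980,315 L = 45,090 g as CaCO₃.
(b) Equivalents: 45,090 g ÷ 50 g/eq = 901.9 eq.
(b) NaHCO₃ supplies 1 eq per mole → 901.9 mol.
(b) Mass: 901.9 mol × 84 g/mol = 75,760 g.

(a) 44.2 kg; (b) 75.8 kg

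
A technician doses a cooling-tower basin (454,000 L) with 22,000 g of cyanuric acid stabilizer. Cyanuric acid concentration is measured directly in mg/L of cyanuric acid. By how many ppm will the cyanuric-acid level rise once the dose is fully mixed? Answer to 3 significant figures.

Rise: 22,000 g / 454,000 L × 1000 = 48.46 mg/L.

48.5 ppm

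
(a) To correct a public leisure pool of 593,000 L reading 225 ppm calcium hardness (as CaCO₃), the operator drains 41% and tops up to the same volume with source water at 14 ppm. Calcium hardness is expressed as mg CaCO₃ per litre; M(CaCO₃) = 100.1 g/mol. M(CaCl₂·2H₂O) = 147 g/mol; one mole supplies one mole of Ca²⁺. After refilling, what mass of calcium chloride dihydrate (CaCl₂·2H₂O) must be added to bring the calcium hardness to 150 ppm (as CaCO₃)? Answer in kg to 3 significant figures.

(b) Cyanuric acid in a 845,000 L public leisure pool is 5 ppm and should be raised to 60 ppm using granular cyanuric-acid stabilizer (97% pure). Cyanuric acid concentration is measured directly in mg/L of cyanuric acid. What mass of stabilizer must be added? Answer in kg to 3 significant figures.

(a) After draining 41% and refilling: 225 × 0.59 + 14 × 0.41 = 138.49 ppm.
(a) Deficit to target: 150 − 138.49 = 11.51 mg/L.
(a) As CaCO₃: 11.51 mg/L × 593,000 L = 6825 g; ÷ 100.1 = 68.19 mol Ca²⁺.
(a) Mass: 68.19 × 147 = 10,020 g.

(b) CYA to add: (60 − 5) = 55 mg/L × 845,000 L = 46,480 g cyanuric acid.
(b) At 97% purity: 46,480 / 0.97 = 47,910 g product.

(a) 10.0 kg; (b) 47.9 kg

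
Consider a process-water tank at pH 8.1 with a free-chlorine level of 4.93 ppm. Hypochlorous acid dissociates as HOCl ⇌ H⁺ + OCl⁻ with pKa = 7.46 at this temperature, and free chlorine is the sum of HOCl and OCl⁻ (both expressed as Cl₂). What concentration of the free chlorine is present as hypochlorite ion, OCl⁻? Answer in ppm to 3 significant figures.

4.01 ppm

[OCl⁻]/[HOCl] = 10^(pH − pKa) = 10^(8.1 − 7.46) = 10^0.64 = 4.365.
Fraction as HOCl = 1 / (1 + 4.365) = 0.1864.
OCl⁻ = (1 − 0.1864) × 4.93 ppm = 4.011 ppm.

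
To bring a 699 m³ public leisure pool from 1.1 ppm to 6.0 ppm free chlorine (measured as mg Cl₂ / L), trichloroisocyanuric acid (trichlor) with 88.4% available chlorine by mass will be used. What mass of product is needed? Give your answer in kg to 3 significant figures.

3.87 kg

Volume: 699 m³ = 699,000 L.
Chlorine deficit: 6.0 − 1.1 = 4.9 ppm = 4.9 mg/L as Cl₂.
Cl₂ equivalent needed: 4.9 mg/L × 699,000 L = 3,425,000 mg = 3425 g.
Product at 88.4% available chlorine: 3425 / 0.884 = 3875 g.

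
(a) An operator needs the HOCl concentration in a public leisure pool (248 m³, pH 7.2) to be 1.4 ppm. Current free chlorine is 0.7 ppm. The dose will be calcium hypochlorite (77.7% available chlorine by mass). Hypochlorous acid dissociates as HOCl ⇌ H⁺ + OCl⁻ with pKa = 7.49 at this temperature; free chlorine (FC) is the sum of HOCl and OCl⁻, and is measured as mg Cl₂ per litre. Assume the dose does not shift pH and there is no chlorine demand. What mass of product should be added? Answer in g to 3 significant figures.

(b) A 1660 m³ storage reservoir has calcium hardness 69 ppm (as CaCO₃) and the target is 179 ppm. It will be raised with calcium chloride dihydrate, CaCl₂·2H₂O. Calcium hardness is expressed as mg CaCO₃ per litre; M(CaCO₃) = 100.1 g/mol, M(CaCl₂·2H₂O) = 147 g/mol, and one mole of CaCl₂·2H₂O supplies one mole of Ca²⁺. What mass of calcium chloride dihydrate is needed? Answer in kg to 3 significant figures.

(a) Volume: 248 m³ = 248,000 L.
(a) [OCl⁻]/[HOCl] = 10^(pH − pKa) = 10^(7.2 − 7.49) = 0.5129; fraction as HOCl = 1/(1 + 0.5129) = 0.661.
(a) Free chlorine required for 1.4 ppm HOCl: 1.4 / 0.661 = 2.118 ppm.
(a) FC to add: 2.118 − 0.7 = 1.418 mg/L as Cl₂.
(a) Cl₂ equivalent: 1.418 mg/L × 248,000 L = 351.7 g.
(a) Product at 77.7% available Cl: 351.7 / 0.777 = 452.6 g.

(b) Volume: 1660 m³ = 1,660,000 L.
(b) Hardness to add: (179 − 69) = 110 mg/L as CaCO₃ × 1,660,000 L = 182,600 g as CaCO₃.
(b) Moles of Ca²⁺ (1 mol Ca²⁺ ≡ 1 mol CaCO₃): 182,600 / 100.1 g/mol = 1824 mol.
(b) Mass of CaCl₂·2H₂O: 1824 × 147 = 268,200 g.

(a) 453 g; (b) 268 kg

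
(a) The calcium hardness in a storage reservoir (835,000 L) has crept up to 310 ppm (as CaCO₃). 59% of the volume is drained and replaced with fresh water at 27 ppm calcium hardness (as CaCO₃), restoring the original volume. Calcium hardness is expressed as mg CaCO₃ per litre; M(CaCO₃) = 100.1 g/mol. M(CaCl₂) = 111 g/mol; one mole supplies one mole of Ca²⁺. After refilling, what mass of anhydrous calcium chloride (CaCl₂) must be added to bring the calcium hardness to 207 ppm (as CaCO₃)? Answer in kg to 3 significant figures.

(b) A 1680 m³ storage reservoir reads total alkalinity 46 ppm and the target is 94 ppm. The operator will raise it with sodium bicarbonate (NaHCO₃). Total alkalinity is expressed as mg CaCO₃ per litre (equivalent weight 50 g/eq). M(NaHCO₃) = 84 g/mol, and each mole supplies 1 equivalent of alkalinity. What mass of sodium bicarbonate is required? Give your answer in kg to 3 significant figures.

(a) 59.2 kg; (b) 135 kg

(a) After draining 59% and refilling: 310 × 0.41 + 27 × 0.59 = 143.03 ppm.
(a) Deficit to target: 207 − 143.03 = 63.97 mg/L.
(a) As CaCO₃: 63.97 mg/L × 835,000 L = 53,410 g; ÷ 100.1 = 533.6 mol Ca²⁺.
(a) Mass: 533.6 × 111 = 59,230 g.

(b) Volume: 1680 m³ = 1,680,000 L.
(b) Alkalinity to add: (94 − 46) = 48 mg/L as CaCO₃ × 1,680,000 L = 80,640 g as CaCO₃.
(b) Equivalents: 80,640 g ÷ 50 g/eq = 1613 eq.
(b) NaHCO₃ supplies 1 eq per mole → 1613 mol.
(b) Mass: 1613 mol × 84 g/mol = 135,500 g.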